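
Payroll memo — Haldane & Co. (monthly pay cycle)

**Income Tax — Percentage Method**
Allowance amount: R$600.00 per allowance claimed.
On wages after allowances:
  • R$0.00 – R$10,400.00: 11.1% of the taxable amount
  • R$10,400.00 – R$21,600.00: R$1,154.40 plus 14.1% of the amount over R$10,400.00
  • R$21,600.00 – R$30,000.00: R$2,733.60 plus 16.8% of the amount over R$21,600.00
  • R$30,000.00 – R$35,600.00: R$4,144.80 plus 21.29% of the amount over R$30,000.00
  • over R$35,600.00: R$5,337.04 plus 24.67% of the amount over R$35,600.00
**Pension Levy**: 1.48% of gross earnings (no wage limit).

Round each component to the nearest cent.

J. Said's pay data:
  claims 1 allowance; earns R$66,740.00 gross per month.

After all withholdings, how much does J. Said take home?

Income Tax: taxable = R$66,740.00 − 1×R$600.00 = R$66,140.00
  R$5,337.04 + 24.67% × (R$66,140.00 − R$35,600.00) = R$5,337.04 + 24.67% × R$30,540.00 = R$12,871.26
Pension Levy: 1.48% × R$66,740.00 = R$987.75
Total withheld: R$12,871.26 + R$987.75 = R$13,859.01
Net pay: R$66,740.00 − R$13,859.01 = R$52,880.99

R$52,880.99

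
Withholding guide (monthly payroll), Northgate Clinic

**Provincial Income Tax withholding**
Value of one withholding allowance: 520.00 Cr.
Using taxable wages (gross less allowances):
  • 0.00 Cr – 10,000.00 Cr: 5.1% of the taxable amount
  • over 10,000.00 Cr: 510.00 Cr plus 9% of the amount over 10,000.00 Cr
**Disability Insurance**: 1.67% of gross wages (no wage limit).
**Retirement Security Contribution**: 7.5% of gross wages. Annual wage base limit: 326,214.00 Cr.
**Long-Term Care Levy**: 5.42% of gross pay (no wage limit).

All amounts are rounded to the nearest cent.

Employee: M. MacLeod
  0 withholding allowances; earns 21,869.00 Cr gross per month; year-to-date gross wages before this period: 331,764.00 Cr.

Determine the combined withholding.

3,128.72 Cr

Provincial Income Tax: taxable = 21,869.00 Cr
  510.00 Cr + 9% × (21,869.00 Cr − 10,000.00 Cr) = 510.00 Cr + 9% × 11,869.00 Cr = 1,578.21 Cr
Disability Insurance: 1.67% × 21,869.00 Cr = 365.21 Cr
Retirement Security Contribution: YTD 331,764.00 Cr ≥ cap 326,214.00 Cr → 0.00 Cr
Long-Term Care Levy: 5.42% × 21,869.00 Cr = 1,185.30 Cr
Total: 1,578.21 Cr + 365.21 Cr + 0.00 Cr + 1,185.30 Cr = 3,128.72 Cr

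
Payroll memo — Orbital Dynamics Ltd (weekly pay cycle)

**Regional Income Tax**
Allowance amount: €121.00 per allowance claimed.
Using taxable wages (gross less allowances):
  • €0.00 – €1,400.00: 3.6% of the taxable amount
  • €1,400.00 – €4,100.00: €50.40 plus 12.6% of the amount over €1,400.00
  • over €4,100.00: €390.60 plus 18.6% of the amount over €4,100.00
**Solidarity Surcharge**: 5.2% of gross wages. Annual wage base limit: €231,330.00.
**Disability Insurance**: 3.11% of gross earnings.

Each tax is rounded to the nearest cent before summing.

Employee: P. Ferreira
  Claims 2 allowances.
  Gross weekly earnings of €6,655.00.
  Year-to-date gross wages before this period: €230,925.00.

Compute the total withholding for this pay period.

€1,048.85

Regional Income Tax: taxable = €6,655.00 − 2×€121.00 = €6,413.00
  €390.60 + 18.6% × (€6,413.00 − €4,100.00) = €390.60 + 18.6% × €2,313.00 = €820.82
Solidarity Surcharge: cap €231,330.00 − YTD €230,925.00 = €405.00 subject; 5.2% × €405.00 = €21.06
Disability Insurance: 3.11% × €6,655.00 = €206.97
Total: €820.82 + €21.06 + €206.97 = €1,048.85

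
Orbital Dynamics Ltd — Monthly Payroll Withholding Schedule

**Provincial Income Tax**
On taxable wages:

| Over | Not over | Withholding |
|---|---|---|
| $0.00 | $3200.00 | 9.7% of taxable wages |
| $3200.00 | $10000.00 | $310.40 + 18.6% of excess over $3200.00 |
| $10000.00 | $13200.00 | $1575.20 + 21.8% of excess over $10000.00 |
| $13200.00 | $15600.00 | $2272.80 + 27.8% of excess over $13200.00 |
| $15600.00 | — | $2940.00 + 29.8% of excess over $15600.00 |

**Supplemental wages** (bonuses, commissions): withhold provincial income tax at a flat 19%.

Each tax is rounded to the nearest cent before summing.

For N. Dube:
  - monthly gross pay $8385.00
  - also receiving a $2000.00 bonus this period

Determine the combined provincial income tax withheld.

$1654.81

Provincial Income Tax: taxable = $8385.00
  $310.40 + 18.6% × ($8385.00 − $3200.00) = $310.40 + 18.6% × $5185.00 = $1274.81
Supplemental (19% flat on bonus): 19% × $2000.00 = $380.00
Total provincial income tax: $1274.81 + $380.00 = $1654.81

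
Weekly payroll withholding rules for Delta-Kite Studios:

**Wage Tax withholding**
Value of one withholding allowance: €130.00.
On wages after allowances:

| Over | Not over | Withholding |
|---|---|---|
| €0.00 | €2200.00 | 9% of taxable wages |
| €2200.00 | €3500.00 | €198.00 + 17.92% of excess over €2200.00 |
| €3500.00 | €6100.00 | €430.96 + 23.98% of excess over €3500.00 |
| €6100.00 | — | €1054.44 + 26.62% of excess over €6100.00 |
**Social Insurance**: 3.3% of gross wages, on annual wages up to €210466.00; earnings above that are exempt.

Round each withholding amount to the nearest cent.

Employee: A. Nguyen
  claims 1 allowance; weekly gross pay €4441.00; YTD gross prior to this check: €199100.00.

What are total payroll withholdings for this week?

Wage Tax: taxable = €4441.00 − 1×€130.00 = €4311.00
  €430.96 + 23.98% × (€4311.00 − €3500.00) = €430.96 + 23.98% × €811.00 = €625.44
Social Insurance: 3.3% × €4441.00 = €146.55
Total: €625.44 + €146.55 = €771.99

€771.99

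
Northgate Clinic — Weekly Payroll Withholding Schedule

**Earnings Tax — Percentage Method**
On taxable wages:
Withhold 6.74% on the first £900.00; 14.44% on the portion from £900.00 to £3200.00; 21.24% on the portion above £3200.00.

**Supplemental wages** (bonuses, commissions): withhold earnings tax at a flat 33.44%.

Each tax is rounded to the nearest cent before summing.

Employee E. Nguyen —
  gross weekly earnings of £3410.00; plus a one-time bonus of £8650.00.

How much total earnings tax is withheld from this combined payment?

Earnings Tax: taxable = £3410.00
  £392.78 + 21.24% × (£3410.00 − £3200.00) = £392.78 + 21.24% × £210.00 = £437.38
Supplemental (33.44% flat on bonus): 33.44% × £8650.00 = £2892.56
Total earnings tax: £437.38 + £2892.56 = £3329.94

£3329.94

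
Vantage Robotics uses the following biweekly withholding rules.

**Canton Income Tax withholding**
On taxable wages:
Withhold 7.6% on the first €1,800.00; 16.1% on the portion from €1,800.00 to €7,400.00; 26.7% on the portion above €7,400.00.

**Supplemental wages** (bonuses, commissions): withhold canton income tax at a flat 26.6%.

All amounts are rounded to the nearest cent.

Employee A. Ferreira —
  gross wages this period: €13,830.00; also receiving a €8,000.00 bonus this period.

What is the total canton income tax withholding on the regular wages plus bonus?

€4,883.21

Canton Income Tax: taxable = €13,830.00
  €1,038.40 + 26.7% × (€13,830.00 − €7,400.00) = €1,038.40 + 26.7% × €6,430.00 = €2,755.21
Supplemental (26.6% flat on bonus): 26.6% × €8,000.00 = €2,128.00
Total canton income tax: €2,755.21 + €2,128.00 = €4,883.21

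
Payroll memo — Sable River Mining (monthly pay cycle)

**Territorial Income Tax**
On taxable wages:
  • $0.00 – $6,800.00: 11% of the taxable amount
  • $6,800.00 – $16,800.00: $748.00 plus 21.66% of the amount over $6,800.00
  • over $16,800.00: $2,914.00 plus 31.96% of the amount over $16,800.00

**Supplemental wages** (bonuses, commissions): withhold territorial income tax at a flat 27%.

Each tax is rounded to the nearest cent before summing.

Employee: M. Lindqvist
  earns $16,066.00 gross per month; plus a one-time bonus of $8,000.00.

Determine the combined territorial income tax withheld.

$4,915.02

Territorial Income Tax: taxable = $16,066.00
  $748.00 + 21.66% × ($16,066.00 − $6,800.00) = $748.00 + 21.66% × $9,266.00 = $2,755.02
Supplemental (27% flat on bonus): 27% × $8,000.00 = $2,160.00
Total territorial income tax: $2,755.02 + $2,160.00 = $4,915.02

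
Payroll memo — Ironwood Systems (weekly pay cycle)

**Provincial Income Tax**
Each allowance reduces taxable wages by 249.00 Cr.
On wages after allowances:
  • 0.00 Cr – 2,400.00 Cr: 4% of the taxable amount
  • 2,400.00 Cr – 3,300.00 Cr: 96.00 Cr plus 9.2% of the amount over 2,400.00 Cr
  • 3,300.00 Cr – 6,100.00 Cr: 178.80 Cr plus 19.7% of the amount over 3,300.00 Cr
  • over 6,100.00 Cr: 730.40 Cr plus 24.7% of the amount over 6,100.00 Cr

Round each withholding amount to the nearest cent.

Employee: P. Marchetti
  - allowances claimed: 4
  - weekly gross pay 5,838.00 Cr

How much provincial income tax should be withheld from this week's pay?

482.57 Cr

Provincial Income Tax: taxable = 5,838.00 Cr − 4×249.00 Cr = 4,842.00 Cr
  178.80 Cr + 19.7% × (4,842.00 Cr − 3,300.00 Cr) = 178.80 Cr + 19.7% × 1,542.00 Cr = 482.57 Cr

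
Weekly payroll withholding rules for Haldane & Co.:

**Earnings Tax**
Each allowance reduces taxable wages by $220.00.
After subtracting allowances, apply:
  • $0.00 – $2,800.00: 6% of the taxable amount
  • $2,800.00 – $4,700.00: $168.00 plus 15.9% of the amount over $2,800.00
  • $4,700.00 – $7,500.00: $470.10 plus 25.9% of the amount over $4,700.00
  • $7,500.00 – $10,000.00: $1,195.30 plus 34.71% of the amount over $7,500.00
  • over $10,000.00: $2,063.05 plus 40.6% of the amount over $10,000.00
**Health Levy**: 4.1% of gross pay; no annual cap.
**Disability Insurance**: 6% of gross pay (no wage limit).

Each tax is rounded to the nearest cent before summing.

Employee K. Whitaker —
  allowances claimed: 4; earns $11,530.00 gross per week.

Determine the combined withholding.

$3,491.48

Earnings Tax: taxable = $11,530.00 − 4×$220.00 = $10,650.00
  $2,063.05 + 40.6% × ($10,650.00 − $10,000.00) = $2,063.05 + 40.6% × $650.00 = $2,326.95
Health Levy: 4.1% × $11,530.00 = $472.73
Disability Insurance: 6% × $11,530.00 = $691.80
Total: $2,326.95 + $472.73 + $691.80 = $3,491.48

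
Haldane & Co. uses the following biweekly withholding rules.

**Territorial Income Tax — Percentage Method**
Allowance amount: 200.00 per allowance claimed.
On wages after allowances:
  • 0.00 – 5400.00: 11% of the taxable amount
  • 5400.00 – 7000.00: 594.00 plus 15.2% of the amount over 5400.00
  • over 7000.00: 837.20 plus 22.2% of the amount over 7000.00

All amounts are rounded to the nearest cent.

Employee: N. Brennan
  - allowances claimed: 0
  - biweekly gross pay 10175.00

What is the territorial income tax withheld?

Territorial Income Tax: taxable = 10175.00
  837.20 + 22.2% × (10175.00 − 7000.00) = 837.20 + 22.2% × 3175.00 = 1542.05

1542.05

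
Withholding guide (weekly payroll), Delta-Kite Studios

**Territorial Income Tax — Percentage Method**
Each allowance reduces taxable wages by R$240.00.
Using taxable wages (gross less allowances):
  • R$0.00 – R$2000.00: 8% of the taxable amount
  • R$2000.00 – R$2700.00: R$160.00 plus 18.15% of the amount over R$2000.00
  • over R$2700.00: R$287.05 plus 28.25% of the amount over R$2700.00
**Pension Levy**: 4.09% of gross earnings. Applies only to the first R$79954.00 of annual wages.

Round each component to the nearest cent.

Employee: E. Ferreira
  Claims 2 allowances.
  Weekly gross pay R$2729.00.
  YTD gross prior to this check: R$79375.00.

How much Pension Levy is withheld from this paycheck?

Pension Levy: cap R$79954.00 − YTD R$79375.00 = R$579.00 subject; 4.09% × R$579.00 = R$23.68

R$23.68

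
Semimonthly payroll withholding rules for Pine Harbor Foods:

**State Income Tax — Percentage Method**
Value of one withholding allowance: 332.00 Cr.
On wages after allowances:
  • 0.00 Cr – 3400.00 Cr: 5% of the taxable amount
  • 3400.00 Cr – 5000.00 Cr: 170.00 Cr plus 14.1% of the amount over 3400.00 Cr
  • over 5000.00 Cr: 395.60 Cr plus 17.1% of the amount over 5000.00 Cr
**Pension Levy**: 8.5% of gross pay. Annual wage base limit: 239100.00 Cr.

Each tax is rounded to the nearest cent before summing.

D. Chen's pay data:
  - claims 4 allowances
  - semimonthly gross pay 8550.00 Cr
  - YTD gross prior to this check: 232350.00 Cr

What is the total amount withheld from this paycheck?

State Income Tax: taxable = 8550.00 Cr − 4×332.00 Cr = 7222.00 Cr
  395.60 Cr + 17.1% × (7222.00 Cr − 5000.00 Cr) = 395.60 Cr + 17.1% × 2222.00 Cr = 775.56 Cr
Pension Levy: cap 239100.00 Cr − YTD 232350.00 Cr = 6750.00 Cr subject; 8.5% × 6750.00 Cr = 573.75 Cr
Total: 775.56 Cr + 573.75 Cr = 1349.31 Cr

1349.31 Cr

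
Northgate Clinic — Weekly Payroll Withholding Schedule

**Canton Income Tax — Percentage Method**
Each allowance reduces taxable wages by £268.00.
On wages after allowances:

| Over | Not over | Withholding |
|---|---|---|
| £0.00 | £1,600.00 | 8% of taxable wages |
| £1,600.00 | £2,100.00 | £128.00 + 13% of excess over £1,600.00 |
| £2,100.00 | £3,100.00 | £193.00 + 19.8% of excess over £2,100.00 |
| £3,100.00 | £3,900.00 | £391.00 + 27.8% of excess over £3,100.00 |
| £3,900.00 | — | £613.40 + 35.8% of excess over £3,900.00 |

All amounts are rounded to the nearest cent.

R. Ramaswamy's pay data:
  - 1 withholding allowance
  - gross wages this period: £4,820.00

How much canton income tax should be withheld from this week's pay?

£846.82

Canton Income Tax: taxable = £4,820.00 − 1×£268.00 = £4,552.00
  £613.40 + 35.8% × (£4,552.00 − £3,900.00) = £613.40 + 35.8% × £652.00 = £846.82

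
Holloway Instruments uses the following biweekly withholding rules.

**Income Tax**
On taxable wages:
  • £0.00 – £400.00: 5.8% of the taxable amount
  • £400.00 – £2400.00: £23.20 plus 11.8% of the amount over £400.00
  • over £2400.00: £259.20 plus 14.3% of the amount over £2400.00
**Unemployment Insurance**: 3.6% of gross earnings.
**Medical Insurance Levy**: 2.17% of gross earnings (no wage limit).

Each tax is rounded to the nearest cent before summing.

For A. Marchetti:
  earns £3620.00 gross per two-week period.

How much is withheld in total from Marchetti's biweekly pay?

£642.53

Income Tax: taxable = £3620.00
  £259.20 + 14.3% × (£3620.00 − £2400.00) = £259.20 + 14.3% × £1220.00 = £433.66
Unemployment Insurance: 3.6% × £3620.00 = £130.32
Medical Insurance Levy: 2.17% × £3620.00 = £78.55
Total: £433.66 + £130.32 + £78.55 = £642.53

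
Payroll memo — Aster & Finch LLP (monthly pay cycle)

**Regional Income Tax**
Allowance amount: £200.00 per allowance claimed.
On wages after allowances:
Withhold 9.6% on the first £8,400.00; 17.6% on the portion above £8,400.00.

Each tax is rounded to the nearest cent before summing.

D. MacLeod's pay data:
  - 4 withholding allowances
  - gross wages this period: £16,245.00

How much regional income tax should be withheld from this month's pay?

Regional Income Tax: taxable = £16,245.00 − 4×£200.00 = £15,445.00
  £806.40 + 17.6% × (£15,445.00 − £8,400.00) = £806.40 + 17.6% × £7,045.00 = £2,046.32

£2,046.32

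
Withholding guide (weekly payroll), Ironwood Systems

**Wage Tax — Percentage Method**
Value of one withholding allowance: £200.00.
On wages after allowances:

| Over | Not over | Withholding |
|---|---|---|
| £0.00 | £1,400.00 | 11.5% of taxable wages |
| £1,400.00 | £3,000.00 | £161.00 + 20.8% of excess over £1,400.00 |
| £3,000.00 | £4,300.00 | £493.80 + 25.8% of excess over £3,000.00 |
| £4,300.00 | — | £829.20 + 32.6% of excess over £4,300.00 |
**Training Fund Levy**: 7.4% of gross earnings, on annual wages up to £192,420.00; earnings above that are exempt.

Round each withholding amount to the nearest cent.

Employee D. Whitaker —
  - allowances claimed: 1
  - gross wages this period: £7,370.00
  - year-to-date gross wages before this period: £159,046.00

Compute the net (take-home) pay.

£5,059.80

Wage Tax: taxable = £7,370.00 − 1×£200.00 = £7,170.00
  £829.20 + 32.6% × (£7,170.00 − £4,300.00) = £829.20 + 32.6% × £2,870.00 = £1,764.82
Training Fund Levy: 7.4% × £7,370.00 = £545.38
Total withheld: £1,764.82 + £545.38 = £2,310.20
Net pay: £7,370.00 − £2,310.20 = £5,059.80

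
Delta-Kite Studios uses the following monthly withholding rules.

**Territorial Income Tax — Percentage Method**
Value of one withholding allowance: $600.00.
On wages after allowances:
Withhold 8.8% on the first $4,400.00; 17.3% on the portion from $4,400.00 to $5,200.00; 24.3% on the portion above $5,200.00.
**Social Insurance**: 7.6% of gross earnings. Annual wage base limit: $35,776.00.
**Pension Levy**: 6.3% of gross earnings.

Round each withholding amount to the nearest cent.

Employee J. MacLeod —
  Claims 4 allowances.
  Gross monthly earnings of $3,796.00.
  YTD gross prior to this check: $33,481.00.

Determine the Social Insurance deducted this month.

$174.42

Social Insurance: cap $35,776.00 − YTD $33,481.00 = $2,295.00 subject; 7.6% × $2,295.00 = $174.42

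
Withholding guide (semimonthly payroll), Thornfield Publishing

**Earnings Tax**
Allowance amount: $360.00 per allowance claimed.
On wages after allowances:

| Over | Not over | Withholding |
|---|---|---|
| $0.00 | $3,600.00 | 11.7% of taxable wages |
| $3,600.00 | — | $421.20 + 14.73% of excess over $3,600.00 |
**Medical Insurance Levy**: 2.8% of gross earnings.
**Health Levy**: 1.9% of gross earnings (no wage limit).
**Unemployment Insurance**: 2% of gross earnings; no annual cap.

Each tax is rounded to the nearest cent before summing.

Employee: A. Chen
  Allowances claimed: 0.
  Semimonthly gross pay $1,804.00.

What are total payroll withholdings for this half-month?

Earnings Tax: taxable = $1,804.00
  11.7% × $1,804.00 = $211.07
Medical Insurance Levy: 2.8% × $1,804.00 = $50.51
Health Levy: 1.9% × $1,804.00 = $34.28
Unemployment Insurance: 2% × $1,804.00 = $36.08
Total: $211.07 + $50.51 + $34.28 + $36.08 = $331.94

$331.94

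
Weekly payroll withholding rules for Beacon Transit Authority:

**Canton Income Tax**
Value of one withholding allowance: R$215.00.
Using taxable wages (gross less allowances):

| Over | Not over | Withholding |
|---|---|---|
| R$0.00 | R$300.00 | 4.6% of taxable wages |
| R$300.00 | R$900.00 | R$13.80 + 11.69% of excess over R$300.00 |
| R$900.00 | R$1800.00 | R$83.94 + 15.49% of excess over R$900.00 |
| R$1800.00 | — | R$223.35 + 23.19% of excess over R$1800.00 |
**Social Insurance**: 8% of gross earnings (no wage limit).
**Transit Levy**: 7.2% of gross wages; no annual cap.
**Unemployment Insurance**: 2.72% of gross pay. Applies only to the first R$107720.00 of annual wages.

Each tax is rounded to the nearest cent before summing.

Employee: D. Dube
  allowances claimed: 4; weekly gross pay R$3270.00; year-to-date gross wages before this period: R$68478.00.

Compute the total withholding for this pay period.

R$950.79

Canton Income Tax: taxable = R$3270.00 − 4×R$215.00 = R$2410.00
  R$223.35 + 23.19% × (R$2410.00 − R$1800.00) = R$223.35 + 23.19% × R$610.00 = R$364.81
Social Insurance: 8% × R$3270.00 = R$261.60
Transit Levy: 7.2% × R$3270.00 = R$235.44
Unemployment Insurance: 2.72% × R$3270.00 = R$88.94
Total: R$364.81 + R$261.60 + R$235.44 + R$88.94 = R$950.79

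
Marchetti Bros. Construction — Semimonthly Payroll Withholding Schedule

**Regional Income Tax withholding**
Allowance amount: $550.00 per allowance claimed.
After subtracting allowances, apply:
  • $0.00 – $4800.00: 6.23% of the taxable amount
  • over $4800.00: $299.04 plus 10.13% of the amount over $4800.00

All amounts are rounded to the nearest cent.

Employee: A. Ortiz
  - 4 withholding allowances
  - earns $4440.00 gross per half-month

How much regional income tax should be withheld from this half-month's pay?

Regional Income Tax: taxable = $4440.00 − 4×$550.00 = $2240.00
  6.23% × $2240.00 = $139.55

$139.55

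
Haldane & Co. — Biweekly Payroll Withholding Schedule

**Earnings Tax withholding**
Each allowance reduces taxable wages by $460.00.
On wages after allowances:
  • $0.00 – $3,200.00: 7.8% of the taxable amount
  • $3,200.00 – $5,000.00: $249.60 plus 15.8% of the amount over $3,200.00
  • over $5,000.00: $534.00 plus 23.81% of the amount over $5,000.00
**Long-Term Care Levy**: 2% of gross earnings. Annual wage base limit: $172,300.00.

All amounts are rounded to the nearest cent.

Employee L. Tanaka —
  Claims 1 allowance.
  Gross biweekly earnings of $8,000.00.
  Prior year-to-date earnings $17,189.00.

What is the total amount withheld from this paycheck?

$1,298.77

Earnings Tax: taxable = $8,000.00 − 1×$460.00 = $7,540.00
  $534.00 + 23.81% × ($7,540.00 − $5,000.00) = $534.00 + 23.81% × $2,540.00 = $1,138.77
Long-Term Care Levy: 2% × $8,000.00 = $160.00
Total: $1,138.77 + $160.00 = $1,298.77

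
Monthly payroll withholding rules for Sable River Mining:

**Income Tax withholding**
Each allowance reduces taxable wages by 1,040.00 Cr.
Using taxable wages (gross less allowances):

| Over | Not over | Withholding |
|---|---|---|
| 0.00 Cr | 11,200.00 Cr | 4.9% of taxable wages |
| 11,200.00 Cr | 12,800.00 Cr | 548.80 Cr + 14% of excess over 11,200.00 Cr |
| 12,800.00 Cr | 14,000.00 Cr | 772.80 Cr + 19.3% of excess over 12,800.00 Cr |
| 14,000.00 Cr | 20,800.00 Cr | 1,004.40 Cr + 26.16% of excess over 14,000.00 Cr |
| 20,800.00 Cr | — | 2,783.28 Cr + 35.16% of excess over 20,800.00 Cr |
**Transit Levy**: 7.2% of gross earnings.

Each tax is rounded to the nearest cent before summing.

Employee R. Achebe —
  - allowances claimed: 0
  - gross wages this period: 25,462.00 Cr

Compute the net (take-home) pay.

Income Tax: taxable = 25,462.00 Cr
  2,783.28 Cr + 35.16% × (25,462.00 Cr − 20,800.00 Cr) = 2,783.28 Cr + 35.16% × 4,662.00 Cr = 4,422.44 Cr
Transit Levy: 7.2% × 25,462.00 Cr = 1,833.26 Cr
Total withheld: 4,422.44 Cr + 1,833.26 Cr = 6,255.70 Cr
Net pay: 25,462.00 Cr − 6,255.70 Cr = 19,206.30 Cr

19,206.30 Cr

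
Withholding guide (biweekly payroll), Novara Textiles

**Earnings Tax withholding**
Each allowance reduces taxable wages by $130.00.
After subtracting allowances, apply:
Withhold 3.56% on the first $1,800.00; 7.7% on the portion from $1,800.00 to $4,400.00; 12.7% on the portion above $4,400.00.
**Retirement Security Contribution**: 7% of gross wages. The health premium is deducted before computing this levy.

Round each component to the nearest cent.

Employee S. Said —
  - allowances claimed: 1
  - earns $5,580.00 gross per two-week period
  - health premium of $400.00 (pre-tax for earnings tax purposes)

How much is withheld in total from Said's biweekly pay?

Earnings Tax: taxable = $5,580.00 − $400.00 − 1×$130.00 = $5,050.00
  $264.28 + 12.7% × ($5,050.00 − $4,400.00) = $264.28 + 12.7% × $650.00 = $346.83
Retirement Security Contribution: 7% × $5,180.00 = $362.60
Total: $346.83 + $362.60 = $709.43

$709.43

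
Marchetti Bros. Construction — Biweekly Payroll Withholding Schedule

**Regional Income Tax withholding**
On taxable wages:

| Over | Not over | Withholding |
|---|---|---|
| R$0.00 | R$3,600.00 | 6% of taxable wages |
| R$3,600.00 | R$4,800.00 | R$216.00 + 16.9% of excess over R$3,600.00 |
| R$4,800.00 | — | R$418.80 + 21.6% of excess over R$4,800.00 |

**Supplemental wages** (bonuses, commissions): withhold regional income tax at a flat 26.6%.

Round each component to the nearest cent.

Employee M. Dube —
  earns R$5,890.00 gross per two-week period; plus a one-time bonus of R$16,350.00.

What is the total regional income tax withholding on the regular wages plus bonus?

Regional Income Tax: taxable = R$5,890.00
  R$418.80 + 21.6% × (R$5,890.00 − R$4,800.00) = R$418.80 + 21.6% × R$1,090.00 = R$654.24
Supplemental (26.6% flat on bonus): 26.6% × R$16,350.00 = R$4,349.10
Total regional income tax: R$654.24 + R$4,349.10 = R$5,003.34

R$5,003.34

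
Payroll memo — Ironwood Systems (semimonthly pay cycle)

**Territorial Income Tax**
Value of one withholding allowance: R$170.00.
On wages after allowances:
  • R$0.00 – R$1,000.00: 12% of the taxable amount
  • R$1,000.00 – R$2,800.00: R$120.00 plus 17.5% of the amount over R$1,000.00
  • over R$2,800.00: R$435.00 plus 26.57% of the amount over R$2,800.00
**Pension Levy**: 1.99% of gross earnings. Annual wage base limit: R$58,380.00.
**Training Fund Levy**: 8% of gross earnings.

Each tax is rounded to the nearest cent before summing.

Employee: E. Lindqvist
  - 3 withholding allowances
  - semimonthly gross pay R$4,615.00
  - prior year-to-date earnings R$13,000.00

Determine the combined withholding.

Territorial Income Tax: taxable = R$4,615.00 − 3×R$170.00 = R$4,105.00
  R$435.00 + 26.57% × (R$4,105.00 − R$2,800.00) = R$435.00 + 26.57% × R$1,305.00 = R$781.74
Pension Levy: 1.99% × R$4,615.00 = R$91.84
Training Fund Levy: 8% × R$4,615.00 = R$369.20
Total: R$781.74 + R$91.84 + R$369.20 = R$1,242.78

R$1,242.78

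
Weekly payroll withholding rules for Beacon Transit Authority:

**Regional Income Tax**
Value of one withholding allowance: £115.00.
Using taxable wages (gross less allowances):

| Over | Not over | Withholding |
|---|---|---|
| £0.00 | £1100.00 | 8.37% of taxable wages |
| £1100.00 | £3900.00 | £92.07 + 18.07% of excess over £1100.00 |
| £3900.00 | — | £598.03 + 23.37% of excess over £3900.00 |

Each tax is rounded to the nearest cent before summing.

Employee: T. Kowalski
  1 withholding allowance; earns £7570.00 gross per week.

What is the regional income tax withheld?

£1428.83

Regional Income Tax: taxable = £7570.00 − 1×£115.00 = £7455.00
  £598.03 + 23.37% × (£7455.00 − £3900.00) = £598.03 + 23.37% × £3555.00 = £1428.83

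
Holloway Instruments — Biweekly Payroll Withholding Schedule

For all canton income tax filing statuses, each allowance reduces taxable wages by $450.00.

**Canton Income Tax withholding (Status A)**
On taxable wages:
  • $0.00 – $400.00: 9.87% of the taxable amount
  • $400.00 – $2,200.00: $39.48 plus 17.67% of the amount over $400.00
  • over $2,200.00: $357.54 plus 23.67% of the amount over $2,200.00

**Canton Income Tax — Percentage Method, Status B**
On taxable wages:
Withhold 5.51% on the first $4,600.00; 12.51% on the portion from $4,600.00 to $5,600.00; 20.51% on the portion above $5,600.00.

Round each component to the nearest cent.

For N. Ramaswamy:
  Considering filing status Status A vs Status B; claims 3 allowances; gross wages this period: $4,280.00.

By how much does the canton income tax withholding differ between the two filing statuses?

Canton Income Tax (Status A): taxable = $4,280.00 − 3×$450.00 = $2,930.00
  $357.54 + 23.67% × ($2,930.00 − $2,200.00) = $357.54 + 23.67% × $730.00 = $530.33
Canton Income Tax (Status B): taxable = $4,280.00 − 3×$450.00 = $2,930.00
  5.51% × $2,930.00 = $161.44
Difference: |$530.33 − $161.44| = $368.89 (higher under Status A)

$368.89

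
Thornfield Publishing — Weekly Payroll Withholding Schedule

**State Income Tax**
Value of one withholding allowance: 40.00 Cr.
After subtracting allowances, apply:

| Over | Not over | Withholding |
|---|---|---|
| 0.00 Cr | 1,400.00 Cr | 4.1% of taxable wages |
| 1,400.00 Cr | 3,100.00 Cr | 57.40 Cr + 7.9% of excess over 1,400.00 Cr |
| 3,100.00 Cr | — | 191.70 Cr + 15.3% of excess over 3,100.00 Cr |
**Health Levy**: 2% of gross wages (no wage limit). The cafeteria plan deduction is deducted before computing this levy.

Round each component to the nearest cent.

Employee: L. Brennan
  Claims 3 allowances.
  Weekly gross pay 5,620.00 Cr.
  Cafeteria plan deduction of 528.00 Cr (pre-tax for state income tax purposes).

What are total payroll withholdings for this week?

579.96 Cr

State Income Tax: taxable = 5,620.00 Cr − 528.00 Cr − 3×40.00 Cr = 4,972.00 Cr
  191.70 Cr + 15.3% × (4,972.00 Cr − 3,100.00 Cr) = 191.70 Cr + 15.3% × 1,872.00 Cr = 478.12 Cr
Health Levy: 2% × 5,092.00 Cr = 101.84 Cr
Total: 478.12 Cr + 101.84 Cr = 579.96 Cr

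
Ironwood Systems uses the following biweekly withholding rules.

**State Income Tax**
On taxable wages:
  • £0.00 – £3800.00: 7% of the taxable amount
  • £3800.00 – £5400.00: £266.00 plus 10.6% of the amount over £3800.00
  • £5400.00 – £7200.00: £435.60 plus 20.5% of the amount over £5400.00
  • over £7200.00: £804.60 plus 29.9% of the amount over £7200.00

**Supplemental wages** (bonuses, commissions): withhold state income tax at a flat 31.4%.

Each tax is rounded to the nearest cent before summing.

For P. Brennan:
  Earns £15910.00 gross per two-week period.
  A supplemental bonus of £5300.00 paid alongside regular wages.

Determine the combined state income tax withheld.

State Income Tax: taxable = £15910.00
  £804.60 + 29.9% × (£15910.00 − £7200.00) = £804.60 + 29.9% × £8710.00 = £3408.89
Supplemental (31.4% flat on bonus): 31.4% × £5300.00 = £1664.20
Total state income tax: £3408.89 + £1664.20 = £5073.09

£5073.09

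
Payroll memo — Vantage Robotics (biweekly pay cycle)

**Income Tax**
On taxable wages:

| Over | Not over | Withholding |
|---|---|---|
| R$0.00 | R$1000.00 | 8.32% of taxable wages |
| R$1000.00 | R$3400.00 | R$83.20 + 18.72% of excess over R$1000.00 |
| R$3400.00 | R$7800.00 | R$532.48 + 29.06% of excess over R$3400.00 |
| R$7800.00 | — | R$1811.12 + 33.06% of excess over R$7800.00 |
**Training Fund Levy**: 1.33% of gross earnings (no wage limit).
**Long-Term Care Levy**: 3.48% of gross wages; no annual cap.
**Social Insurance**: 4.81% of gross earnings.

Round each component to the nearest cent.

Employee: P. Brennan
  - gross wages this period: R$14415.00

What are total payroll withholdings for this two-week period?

Income Tax: taxable = R$14415.00
  R$1811.12 + 33.06% × (R$14415.00 − R$7800.00) = R$1811.12 + 33.06% × R$6615.00 = R$3998.04
Training Fund Levy: 1.33% × R$14415.00 = R$191.72
Long-Term Care Levy: 3.48% × R$14415.00 = R$501.64
Social Insurance: 4.81% × R$14415.00 = R$693.36
Total: R$3998.04 + R$191.72 + R$501.64 + R$693.36 = R$5384.76

R$5384.76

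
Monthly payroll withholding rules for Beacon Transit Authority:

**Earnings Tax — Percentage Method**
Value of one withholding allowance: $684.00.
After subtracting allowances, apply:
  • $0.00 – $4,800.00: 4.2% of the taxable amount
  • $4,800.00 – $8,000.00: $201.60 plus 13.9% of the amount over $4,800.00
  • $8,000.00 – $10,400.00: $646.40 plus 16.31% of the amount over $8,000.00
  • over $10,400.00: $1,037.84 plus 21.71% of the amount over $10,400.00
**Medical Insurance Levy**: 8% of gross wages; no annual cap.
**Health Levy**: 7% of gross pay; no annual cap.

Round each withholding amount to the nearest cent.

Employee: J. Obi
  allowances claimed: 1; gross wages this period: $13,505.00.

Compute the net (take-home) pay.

$9,915.81

Earnings Tax: taxable = $13,505.00 − 1×$684.00 = $12,821.00
  $1,037.84 + 21.71% × ($12,821.00 − $10,400.00) = $1,037.84 + 21.71% × $2,421.00 = $1,563.44
Medical Insurance Levy: 8% × $13,505.00 = $1,080.40
Health Levy: 7% × $13,505.00 = $945.35
Total withheld: $1,563.44 + $1,080.40 + $945.35 = $3,589.19
Net pay: $13,505.00 − $3,589.19 = $9,915.81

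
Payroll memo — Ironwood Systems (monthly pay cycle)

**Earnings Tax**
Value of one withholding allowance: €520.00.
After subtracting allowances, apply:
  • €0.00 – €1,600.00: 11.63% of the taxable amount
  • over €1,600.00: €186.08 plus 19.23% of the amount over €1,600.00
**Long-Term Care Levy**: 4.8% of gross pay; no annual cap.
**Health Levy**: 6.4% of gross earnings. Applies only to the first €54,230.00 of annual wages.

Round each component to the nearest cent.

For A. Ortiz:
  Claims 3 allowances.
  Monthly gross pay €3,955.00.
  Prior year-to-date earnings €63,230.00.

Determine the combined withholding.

Earnings Tax: taxable = €3,955.00 − 3×€520.00 = €2,395.00
  €186.08 + 19.23% × (€2,395.00 − €1,600.00) = €186.08 + 19.23% × €795.00 = €338.96
Long-Term Care Levy: 4.8% × €3,955.00 = €189.84
Health Levy: YTD €63,230.00 ≥ cap €54,230.00 → €0.00
Total: €338.96 + €189.84 + €0.00 = €528.80

€528.80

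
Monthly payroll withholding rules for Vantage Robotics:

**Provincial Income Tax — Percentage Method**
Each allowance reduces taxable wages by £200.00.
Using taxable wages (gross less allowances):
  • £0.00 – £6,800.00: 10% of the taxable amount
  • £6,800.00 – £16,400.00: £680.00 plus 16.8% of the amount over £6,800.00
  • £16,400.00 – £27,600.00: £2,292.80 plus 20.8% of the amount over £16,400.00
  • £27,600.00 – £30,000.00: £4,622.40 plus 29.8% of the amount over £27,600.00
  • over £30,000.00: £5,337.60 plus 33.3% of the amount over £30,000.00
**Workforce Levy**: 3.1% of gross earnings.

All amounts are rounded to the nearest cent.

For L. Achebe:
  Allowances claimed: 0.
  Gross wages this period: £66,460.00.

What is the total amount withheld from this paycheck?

£19,539.04

Provincial Income Tax: taxable = £66,460.00
  £5,337.60 + 33.3% × (£66,460.00 − £30,000.00) = £5,337.60 + 33.3% × £36,460.00 = £17,478.78
Workforce Levy: 3.1% × £66,460.00 = £2,060.26
Total: £17,478.78 + £2,060.26 = £19,539.04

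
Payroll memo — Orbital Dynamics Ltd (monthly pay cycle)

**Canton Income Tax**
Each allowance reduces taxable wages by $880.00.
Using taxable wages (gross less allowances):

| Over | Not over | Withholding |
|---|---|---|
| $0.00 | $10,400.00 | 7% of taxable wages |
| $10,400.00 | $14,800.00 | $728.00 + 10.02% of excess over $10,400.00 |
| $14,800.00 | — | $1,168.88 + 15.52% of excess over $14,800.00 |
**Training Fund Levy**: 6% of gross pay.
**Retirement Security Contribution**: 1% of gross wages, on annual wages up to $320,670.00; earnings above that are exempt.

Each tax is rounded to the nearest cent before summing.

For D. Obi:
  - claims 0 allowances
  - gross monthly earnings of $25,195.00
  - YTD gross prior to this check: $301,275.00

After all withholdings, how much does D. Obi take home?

Canton Income Tax: taxable = $25,195.00
  $1,168.88 + 15.52% × ($25,195.00 − $14,800.00) = $1,168.88 + 15.52% × $10,395.00 = $2,782.18
Training Fund Levy: 6% × $25,195.00 = $1,511.70
Retirement Security Contribution: cap $320,670.00 − YTD $301,275.00 = $19,395.00 subject; 1% × $19,395.00 = $193.95
Total withheld: $2,782.18 + $1,511.70 + $193.95 = $4,487.83
Net pay: $25,195.00 − $4,487.83 = $20,707.17

$20,707.17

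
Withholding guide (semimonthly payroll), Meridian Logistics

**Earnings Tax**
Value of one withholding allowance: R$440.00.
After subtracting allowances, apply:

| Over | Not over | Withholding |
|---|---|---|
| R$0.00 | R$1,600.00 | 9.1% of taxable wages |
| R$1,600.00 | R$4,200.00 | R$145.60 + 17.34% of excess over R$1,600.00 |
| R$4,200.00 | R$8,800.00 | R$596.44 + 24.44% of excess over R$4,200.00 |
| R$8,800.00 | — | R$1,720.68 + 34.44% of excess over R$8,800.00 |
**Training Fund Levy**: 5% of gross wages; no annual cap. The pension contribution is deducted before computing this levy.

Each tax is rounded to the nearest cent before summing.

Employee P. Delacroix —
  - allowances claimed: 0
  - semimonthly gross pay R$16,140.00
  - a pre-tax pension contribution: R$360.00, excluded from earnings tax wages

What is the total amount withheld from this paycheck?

R$4,913.59

Earnings Tax: taxable = R$16,140.00 − R$360.00 = R$15,780.00
  R$1,720.68 + 34.44% × (R$15,780.00 − R$8,800.00) = R$1,720.68 + 34.44% × R$6,980.00 = R$4,124.59
Training Fund Levy: 5% × R$15,780.00 = R$789.00
Total: R$4,124.59 + R$789.00 = R$4,913.59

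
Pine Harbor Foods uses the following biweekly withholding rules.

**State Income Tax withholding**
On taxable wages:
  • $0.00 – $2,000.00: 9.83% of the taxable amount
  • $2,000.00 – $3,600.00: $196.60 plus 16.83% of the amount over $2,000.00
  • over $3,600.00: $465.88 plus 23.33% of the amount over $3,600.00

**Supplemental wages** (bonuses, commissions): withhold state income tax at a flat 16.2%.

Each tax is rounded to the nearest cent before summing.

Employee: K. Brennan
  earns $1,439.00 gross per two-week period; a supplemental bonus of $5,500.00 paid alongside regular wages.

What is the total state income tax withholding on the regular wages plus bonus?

$1,032.45

State Income Tax: taxable = $1,439.00
  9.83% × $1,439.00 = $141.45
Supplemental (16.2% flat on bonus): 16.2% × $5,500.00 = $891.00
Total state income tax: $141.45 + $891.00 = $1,032.45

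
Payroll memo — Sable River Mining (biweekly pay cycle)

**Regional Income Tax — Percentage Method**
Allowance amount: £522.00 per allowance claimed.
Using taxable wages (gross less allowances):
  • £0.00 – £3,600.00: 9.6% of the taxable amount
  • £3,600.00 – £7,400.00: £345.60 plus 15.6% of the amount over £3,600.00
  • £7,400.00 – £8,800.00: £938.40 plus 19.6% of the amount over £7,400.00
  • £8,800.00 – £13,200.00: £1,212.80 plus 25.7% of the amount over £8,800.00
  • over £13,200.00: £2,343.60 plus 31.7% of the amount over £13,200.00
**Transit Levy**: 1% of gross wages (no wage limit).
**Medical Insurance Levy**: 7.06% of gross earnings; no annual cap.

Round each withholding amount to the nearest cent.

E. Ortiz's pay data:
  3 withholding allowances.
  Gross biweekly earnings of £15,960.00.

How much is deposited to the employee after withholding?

£11,951.52

Regional Income Tax: taxable = £15,960.00 − 3×£522.00 = £14,394.00
  £2,343.60 + 31.7% × (£14,394.00 − £13,200.00) = £2,343.60 + 31.7% × £1,194.00 = £2,722.10
Transit Levy: 1% × £15,960.00 = £159.60
Medical Insurance Levy: 7.06% × £15,960.00 = £1,126.78
Total withheld: £2,722.10 + £159.60 + £1,126.78 = £4,008.48
Net pay: £15,960.00 − £4,008.48 = £11,951.52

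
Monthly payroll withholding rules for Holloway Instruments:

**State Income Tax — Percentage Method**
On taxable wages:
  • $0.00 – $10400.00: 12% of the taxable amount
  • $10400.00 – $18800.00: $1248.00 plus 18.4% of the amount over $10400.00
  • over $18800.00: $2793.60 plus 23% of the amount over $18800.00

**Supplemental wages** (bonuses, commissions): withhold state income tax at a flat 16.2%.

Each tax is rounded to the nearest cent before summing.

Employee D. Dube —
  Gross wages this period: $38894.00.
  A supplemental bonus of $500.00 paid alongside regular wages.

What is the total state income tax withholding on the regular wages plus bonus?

$7496.22

State Income Tax: taxable = $38894.00
  $2793.60 + 23% × ($38894.00 − $18800.00) = $2793.60 + 23% × $20094.00 = $7415.22
Supplemental (16.2% flat on bonus): 16.2% × $500.00 = $81.00
Total state income tax: $7415.22 + $81.00 = $7496.22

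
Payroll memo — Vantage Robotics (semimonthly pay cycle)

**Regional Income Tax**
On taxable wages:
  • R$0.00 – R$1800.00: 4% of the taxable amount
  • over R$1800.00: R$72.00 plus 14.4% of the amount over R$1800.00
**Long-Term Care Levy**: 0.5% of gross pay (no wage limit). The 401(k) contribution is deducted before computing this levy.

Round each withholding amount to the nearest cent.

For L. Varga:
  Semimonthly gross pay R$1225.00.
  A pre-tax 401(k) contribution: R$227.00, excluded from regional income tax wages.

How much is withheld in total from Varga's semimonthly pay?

Regional Income Tax: taxable = R$1225.00 − R$227.00 = R$998.00
  4% × R$998.00 = R$39.92
Long-Term Care Levy: 0.5% × R$998.00 = R$4.99
Total: R$39.92 + R$4.99 = R$44.91

R$44.91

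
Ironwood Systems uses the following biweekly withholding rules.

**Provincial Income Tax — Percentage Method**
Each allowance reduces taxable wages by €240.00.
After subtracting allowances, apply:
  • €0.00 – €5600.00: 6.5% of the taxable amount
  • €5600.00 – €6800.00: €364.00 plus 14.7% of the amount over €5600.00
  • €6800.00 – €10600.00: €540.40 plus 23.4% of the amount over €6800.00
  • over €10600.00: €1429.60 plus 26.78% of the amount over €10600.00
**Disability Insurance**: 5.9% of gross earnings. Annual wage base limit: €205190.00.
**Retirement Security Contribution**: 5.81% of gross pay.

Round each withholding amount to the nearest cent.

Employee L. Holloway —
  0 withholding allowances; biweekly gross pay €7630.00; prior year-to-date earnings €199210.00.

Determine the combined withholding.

€1530.74

Provincial Income Tax: taxable = €7630.00
  €540.40 + 23.4% × (€7630.00 − €6800.00) = €540.40 + 23.4% × €830.00 = €734.62
Disability Insurance: cap €205190.00 − YTD €199210.00 = €5980.00 subject; 5.9% × €5980.00 = €352.82
Retirement Security Contribution: 5.81% × €7630.00 = €443.30
Total: €734.62 + €352.82 + €443.30 = €1530.74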